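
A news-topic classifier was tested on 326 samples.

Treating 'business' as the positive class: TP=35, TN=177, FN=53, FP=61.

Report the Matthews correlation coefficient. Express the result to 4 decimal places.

MCC = (TP·TN − FP·FN) / √((TP+FP)(TP+FN)(TN+FP)(TN+FN))
Numerator = 35·177 − 61·53 = 2962
Denominator = √(96·88·238·230) = √462443520 = 21504.5000
MCC = 2962 / 21504.5000 = 0.1377

0.1377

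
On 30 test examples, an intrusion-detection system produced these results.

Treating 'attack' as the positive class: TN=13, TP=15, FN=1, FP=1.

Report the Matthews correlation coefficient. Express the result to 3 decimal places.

0.866

MCC = (TP·TN − FP·FN) / √((TP+FP)(TP+FN)(TN+FP)(TN+FN))
Numerator = 15·13 − 1·1 = 194
Denominator = √(16·16·14·14) = √50176 = 224.0000
MCC = 194 / 224.0000 = 0.866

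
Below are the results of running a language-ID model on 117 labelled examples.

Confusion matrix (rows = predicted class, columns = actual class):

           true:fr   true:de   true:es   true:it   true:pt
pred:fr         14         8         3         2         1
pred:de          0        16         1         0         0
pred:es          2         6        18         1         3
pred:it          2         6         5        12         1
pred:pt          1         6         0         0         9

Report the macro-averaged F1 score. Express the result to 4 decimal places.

Per-class F1 score (2·TP/(2·TP+FP+FN)):
  fr: TP=14, FP=8+3+2+1=14, FN=0+2+2+1=5 → 28/47 = 0.59574
  de: TP=16, FP=0+1+0+0=1, FN=8+6+6+6=26 → 32/59 = 0.54237
  es: TP=18, FP=2+6+1+3=12, FN=3+1+5+0=9 → 36/57 = 0.63158
  it: TP=12, FP=2+6+5+1=14, FN=2+0+1+0=3 → 24/41 = 0.58537
  pt: TP=9, FP=1+6+0+0=7, FN=1+0+3+1=5 → 18/30 = 0.60000
Macro-F1 score = mean = (0.59574 + 0.54237 + 0.63158 + 0.58537 + 0.60000) / 5 = 0.5910

0.5910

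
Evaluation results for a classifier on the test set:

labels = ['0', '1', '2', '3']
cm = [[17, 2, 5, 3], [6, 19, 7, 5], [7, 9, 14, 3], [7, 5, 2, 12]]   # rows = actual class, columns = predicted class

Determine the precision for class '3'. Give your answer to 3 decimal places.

Treat '3' as positive and all other classes as negative.
precision = TP/(TP+FP).
3: TP=12, FP=3+5+3=11 → 12/23 = 0.5217

0.522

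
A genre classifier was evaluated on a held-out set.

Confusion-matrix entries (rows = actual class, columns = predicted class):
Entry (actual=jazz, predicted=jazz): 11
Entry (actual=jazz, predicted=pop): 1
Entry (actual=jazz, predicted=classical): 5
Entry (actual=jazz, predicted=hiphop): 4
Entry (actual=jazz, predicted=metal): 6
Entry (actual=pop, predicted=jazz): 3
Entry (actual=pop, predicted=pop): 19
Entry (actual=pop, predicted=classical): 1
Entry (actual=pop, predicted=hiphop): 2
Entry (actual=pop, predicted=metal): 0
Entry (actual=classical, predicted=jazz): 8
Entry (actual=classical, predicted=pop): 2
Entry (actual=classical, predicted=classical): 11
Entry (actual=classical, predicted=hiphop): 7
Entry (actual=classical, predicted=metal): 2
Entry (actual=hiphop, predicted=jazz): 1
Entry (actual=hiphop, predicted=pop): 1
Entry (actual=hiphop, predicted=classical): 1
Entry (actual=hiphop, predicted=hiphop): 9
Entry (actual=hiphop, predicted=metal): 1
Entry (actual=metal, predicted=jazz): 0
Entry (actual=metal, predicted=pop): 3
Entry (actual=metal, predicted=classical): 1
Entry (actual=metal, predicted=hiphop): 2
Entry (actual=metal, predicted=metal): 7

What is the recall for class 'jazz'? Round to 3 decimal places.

0.407

recall = TP/(TP+FN).
jazz: TP=11, FN=1+5+4+6=16 → 11/27 = 0.4074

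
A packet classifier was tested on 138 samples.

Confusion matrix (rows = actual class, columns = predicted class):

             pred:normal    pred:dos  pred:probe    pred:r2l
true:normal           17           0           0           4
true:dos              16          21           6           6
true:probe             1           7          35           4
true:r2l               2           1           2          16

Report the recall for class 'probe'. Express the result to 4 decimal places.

Take TP from the diagonal, FP from the rest of the 'probe' prediction marginal, FN from the rest of the 'probe' actual marginal.
recall = TP/(TP+FN).
probe: TP=35, FN=1+7+4=12 → 35/47 = 0.74468

0.7447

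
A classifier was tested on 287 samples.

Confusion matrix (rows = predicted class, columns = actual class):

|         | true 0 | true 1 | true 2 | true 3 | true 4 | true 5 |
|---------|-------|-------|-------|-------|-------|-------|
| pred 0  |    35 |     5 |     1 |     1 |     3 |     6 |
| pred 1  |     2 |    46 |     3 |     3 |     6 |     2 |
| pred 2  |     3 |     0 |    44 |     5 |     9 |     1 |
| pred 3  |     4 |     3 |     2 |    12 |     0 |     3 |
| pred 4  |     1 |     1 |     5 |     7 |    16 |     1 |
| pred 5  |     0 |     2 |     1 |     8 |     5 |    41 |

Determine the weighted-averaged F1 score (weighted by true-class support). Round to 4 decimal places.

0.6647

Per-class F1 score (2·TP/(2·TP+FP+FN)):
  0: TP=35, FP=5+1+1+3+6=16, FN=2+3+4+1+0=10 → 70/96 = 0.72917
  1: TP=46, FP=2+3+3+6+2=16, FN=5+0+3+1+2=11 → 92/119 = 0.77311
  2: TP=44, FP=3+0+5+9+1=18, FN=1+3+2+5+1=12 → 88/118 = 0.74576
  3: TP=12, FP=4+3+2+0+3=12, FN=1+3+5+7+8=24 → 24/60 = 0.40000
  4: TP=16, FP=1+1+5+7+1=15, FN=3+6+9+0+5=23 → 32/70 = 0.45714
  5: TP=41, FP=0+2+1+8+5=16, FN=6+2+1+3+1=13 → 82/111 = 0.73874
Weighted-F1 score = Σ (supportᵢ/N)·F1 scoreᵢ with N=287: (45/287)·0.72917 + (57/287)·0.77311 + (56/287)·0.74576 + (36/287)·0.40000 + (39/287)·0.45714 + (54/287)·0.73874 = 0.6647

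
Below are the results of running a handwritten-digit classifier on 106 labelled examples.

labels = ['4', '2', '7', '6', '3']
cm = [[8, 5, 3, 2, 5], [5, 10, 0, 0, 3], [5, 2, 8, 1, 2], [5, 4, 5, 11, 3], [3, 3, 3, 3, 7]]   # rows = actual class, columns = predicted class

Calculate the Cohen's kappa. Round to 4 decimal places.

Observed agreement pₒ = trace/N = 44/106 = 0.41509
Expected agreement pₑ = Σ (rowᵢ·colᵢ)/N² = (23·26 + 18·24 + 18·19 + 28·17 + 19·20)/106² = 0.19829
κ = (pₒ − pₑ)/(1 − pₑ) = (0.41509 − 0.19829)/(1 − 0.19829) = 0.2704

0.2704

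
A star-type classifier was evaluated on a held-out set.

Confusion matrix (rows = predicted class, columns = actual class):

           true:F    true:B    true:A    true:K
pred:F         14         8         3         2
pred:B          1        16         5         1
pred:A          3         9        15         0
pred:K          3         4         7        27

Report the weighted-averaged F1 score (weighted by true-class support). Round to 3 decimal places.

Per-class F1 score (2·TP/(2·TP+FP+FN)):
  F: TP=14, FP=8+3+2=13, FN=1+3+3=7 → 28/48 = 0.5833
  B: TP=16, FP=1+5+1=7, FN=8+9+4=21 → 32/60 = 0.5333
  A: TP=15, FP=3+9+0=12, FN=3+5+7=15 → 30/57 = 0.5263
  K: TP=27, FP=3+4+7=14, FN=2+1+0=3 → 54/71 = 0.7606
Weighted-F1 score = Σ (supportᵢ/N)·F1 scoreᵢ with N=118: (21/118)·0.5833 + (37/118)·0.5333 + (30/118)·0.5263 + (30/118)·0.7606 = 0.598

0.598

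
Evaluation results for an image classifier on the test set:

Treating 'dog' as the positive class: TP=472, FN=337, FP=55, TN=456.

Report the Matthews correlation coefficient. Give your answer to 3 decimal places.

0.473

MCC = (TP·TN − FP·FN) / √((TP+FP)(TP+FN)(TN+FP)(TN+FN))
Numerator = 472·456 − 55·337 = 196697
Denominator = √(527·809·511·793) = √172763989489 = 415648.8776
MCC = 196697 / 415648.8776 = 0.473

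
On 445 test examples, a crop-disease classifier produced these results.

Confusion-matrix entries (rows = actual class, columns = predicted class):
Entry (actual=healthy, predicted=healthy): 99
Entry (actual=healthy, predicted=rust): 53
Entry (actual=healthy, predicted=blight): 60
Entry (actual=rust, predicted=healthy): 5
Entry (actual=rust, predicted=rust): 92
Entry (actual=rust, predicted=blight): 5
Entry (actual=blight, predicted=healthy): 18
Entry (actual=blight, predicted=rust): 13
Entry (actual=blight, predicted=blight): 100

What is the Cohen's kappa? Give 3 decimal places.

0.490

Observed agreement pₒ = trace/N = 291/445 = 0.6539
Expected agreement pₑ = Σ (rowᵢ·colᵢ)/N² = (212·122 + 102·158 + 131·165)/445² = 0.3211
κ = (pₒ − pₑ)/(1 − pₑ) = (0.6539 − 0.3211)/(1 − 0.3211) = 0.490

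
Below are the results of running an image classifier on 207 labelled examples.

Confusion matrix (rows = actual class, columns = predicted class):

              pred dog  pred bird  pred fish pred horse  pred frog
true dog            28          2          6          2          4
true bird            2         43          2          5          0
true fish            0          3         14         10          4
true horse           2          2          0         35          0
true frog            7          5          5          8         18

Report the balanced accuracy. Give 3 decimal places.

0.652

Balanced accuracy = mean of per-class recall.
  dog: recall = 28/42 = 0.6667
  bird: recall = 43/52 = 0.8269
  fish: recall = 14/31 = 0.4516
  horse: recall = 35/39 = 0.8974
  frog: recall = 18/43 = 0.4186
Mean = (0.6667 + 0.8269 + 0.4516 + 0.8974 + 0.4186) / 5 = 0.652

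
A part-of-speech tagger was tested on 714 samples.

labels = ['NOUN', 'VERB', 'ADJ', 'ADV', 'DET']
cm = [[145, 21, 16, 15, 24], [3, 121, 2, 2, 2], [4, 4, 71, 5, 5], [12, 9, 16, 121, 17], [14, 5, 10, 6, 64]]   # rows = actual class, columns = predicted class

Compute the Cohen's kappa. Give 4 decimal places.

0.6592

Observed agreement pₒ = trace/N = 522/714 = 0.73109
Expected agreement pₑ = Σ (rowᵢ·colᵢ)/N² = (221·178 + 130·160 + 89·115 + 175·149 + 99·112)/714² = 0.21094
κ = (pₒ − pₑ)/(1 − pₑ) = (0.73109 − 0.21094)/(1 − 0.21094) = 0.6592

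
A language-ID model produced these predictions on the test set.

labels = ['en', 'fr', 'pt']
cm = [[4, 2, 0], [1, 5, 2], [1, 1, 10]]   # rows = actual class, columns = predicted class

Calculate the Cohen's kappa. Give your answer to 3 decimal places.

0.579

Observed agreement pₒ = trace/N = 19/26 = 0.7308
Expected agreement pₑ = Σ (rowᵢ·colᵢ)/N² = (6·6 + 8·8 + 12·12)/26² = 0.3609
κ = (pₒ − pₑ)/(1 − pₑ) = (0.7308 − 0.3609)/(1 − 0.3609) = 0.579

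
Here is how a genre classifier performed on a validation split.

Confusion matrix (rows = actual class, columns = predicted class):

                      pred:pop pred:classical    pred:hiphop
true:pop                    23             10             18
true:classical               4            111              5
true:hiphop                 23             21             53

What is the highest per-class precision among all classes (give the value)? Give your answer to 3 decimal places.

Per-class precision (TP/(TP+FP)):
  pop: TP=23, FP=4+23=27 → 23/50 = 0.4600
  classical: TP=111, FP=10+21=31 → 111/142 = 0.7817
  hiphop: TP=53, FP=18+5=23 → 53/76 = 0.6974
Highest is class 'classical' with precision = 0.782.

0.782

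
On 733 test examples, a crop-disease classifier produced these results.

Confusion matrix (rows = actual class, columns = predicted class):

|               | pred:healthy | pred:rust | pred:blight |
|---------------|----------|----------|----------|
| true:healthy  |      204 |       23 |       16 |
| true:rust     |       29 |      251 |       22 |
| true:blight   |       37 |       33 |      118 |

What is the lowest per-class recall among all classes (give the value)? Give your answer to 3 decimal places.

Per-class recall (TP/(TP+FN)):
  healthy: TP=204, FN=23+16=39 → 204/243 = 0.8395
  rust: TP=251, FN=29+22=51 → 251/302 = 0.8311
  blight: TP=118, FN=37+33=70 → 118/188 = 0.6277
Lowest is class 'blight' with recall = 0.628.

0.628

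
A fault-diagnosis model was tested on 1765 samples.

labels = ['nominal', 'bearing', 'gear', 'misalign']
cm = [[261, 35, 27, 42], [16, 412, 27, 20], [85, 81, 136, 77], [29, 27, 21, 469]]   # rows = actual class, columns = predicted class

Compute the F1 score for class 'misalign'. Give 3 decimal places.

0.813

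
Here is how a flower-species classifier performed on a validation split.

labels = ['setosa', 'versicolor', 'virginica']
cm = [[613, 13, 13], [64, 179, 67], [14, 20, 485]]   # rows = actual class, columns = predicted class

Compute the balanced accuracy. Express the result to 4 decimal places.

0.8237

Balanced accuracy = mean of per-class recall.
  setosa: recall = 613/639 = 0.95931
  versicolor: recall = 179/310 = 0.57742
  virginica: recall = 485/519 = 0.93449
Mean = (0.95931 + 0.57742 + 0.93449) / 3 = 0.8237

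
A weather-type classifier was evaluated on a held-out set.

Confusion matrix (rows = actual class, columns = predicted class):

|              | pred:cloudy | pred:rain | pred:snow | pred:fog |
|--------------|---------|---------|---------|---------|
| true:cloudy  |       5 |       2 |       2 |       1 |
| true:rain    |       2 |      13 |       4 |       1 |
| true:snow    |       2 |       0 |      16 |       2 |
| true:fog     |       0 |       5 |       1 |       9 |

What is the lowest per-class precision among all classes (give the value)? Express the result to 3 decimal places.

0.556

Per-class precision (TP/(TP+FP)):
  cloudy: TP=5, FP=2+2+0=4 → 5/9 = 0.5556
  rain: TP=13, FP=2+0+5=7 → 13/20 = 0.6500
  snow: TP=16, FP=2+4+1=7 → 16/23 = 0.6957
  fog: TP=9, FP=1+1+2=4 → 9/13 = 0.6923
Lowest is class 'cloudy' with precision = 0.556.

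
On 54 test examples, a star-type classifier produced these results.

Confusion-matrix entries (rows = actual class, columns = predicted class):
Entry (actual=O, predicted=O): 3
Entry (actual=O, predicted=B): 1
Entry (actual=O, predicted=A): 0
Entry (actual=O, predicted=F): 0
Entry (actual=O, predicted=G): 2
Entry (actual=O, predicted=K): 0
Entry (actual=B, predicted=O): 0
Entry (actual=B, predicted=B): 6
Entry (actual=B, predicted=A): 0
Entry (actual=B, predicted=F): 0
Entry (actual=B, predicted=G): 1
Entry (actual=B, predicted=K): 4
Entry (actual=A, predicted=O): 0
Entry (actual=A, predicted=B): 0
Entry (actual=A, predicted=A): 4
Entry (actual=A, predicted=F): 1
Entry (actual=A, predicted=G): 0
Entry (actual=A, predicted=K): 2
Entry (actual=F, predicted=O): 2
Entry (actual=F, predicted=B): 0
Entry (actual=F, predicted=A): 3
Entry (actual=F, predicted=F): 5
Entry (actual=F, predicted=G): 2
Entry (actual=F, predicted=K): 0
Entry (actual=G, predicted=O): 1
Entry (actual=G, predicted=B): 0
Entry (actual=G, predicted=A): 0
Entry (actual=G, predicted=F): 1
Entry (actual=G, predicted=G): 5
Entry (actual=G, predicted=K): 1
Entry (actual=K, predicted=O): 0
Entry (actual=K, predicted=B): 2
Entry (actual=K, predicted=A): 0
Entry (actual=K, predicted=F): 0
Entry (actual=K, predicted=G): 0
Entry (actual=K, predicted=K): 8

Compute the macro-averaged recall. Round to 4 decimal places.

Per-class recall (TP/(TP+FN)):
  O: TP=3, FN=1+0+0+2+0=3 → 3/6 = 0.50000
  B: TP=6, FN=0+0+0+1+4=5 → 6/11 = 0.54545
  A: TP=4, FN=0+0+1+0+2=3 → 4/7 = 0.57143
  F: TP=5, FN=2+0+3+2+0=7 → 5/12 = 0.41667
  G: TP=5, FN=1+0+0+1+1=3 → 5/8 = 0.62500
  K: TP=8, FN=0+2+0+0+0=2 → 8/10 = 0.80000
Macro-recall = mean = (0.50000 + 0.54545 + 0.57143 + 0.41667 + 0.62500 + 0.80000) / 6 = 0.5764

0.5764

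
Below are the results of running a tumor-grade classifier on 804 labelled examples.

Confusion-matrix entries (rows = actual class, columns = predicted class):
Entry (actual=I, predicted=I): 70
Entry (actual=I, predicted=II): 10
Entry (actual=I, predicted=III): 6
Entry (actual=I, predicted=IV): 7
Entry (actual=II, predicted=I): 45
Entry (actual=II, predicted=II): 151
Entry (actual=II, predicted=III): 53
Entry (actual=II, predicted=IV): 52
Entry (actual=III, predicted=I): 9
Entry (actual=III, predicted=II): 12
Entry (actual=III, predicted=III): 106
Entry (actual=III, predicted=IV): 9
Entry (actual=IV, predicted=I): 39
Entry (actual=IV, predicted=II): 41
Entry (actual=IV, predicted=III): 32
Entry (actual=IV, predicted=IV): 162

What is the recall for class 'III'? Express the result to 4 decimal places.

recall = TP/(TP+FN).
III: TP=106, FN=9+12+9=30 → 106/136 = 0.77941

0.7794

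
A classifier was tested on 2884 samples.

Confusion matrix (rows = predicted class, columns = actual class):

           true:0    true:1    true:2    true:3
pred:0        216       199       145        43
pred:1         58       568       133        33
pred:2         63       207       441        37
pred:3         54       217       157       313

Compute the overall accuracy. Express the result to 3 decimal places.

Accuracy = trace / total = (216+568+441+313=1538) / 2884 = 1538/2884 = 0.533

0.533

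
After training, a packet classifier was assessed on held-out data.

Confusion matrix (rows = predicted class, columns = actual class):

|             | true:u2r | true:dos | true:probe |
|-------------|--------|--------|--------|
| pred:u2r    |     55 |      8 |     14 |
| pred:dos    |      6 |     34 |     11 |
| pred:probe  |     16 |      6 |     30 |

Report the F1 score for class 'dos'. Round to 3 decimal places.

One-vs-rest for 'dos': TP = diagonal; FP = other classes predicted 'dos'; FN = 'dos' predicted as other.
F1 score = 2·TP/(2·TP+FP+FN).
dos: TP=34, FP=6+11=17, FN=8+6=14 → 68/99 = 0.6869

0.687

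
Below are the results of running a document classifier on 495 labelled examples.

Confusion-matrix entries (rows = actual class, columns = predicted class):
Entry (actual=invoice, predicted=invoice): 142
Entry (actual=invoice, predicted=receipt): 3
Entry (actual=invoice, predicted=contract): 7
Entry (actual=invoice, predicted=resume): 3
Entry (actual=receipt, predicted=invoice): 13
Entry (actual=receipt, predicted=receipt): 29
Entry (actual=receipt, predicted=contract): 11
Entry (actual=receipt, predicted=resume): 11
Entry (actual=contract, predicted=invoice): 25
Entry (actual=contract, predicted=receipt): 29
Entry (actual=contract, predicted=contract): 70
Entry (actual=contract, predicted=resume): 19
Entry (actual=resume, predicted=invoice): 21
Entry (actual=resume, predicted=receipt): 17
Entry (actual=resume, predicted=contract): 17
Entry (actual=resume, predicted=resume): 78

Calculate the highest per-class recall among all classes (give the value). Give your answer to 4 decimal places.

0.9161

Per-class recall (TP/(TP+FN)):
  invoice: TP=142, FN=3+7+3=13 → 142/155 = 0.91613
  receipt: TP=29, FN=13+11+11=35 → 29/64 = 0.45313
  contract: TP=70, FN=25+29+19=73 → 70/143 = 0.48951
  resume: TP=78, FN=21+17+17=55 → 78/133 = 0.58647
Highest is class 'invoice' with recall = 0.9161.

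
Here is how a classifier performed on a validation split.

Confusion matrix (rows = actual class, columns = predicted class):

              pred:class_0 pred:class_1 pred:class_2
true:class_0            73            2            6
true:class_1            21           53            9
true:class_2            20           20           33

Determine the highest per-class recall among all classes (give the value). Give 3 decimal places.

0.901

Per-class recall (TP/(TP+FN)):
  class_0: TP=73, FN=2+6=8 → 73/81 = 0.9012
  class_1: TP=53, FN=21+9=30 → 53/83 = 0.6386
  class_2: TP=33, FN=20+20=40 → 33/73 = 0.4521
Highest is class 'class_0' with recall = 0.901.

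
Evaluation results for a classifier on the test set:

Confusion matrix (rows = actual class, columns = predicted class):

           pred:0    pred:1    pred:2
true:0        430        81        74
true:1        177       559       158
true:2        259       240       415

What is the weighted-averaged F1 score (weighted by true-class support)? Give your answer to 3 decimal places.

Per-class F1 score (2·TP/(2·TP+FP+FN)):
  0: TP=430, FP=177+259=436, FN=81+74=155 → 860/1451 = 0.5927
  1: TP=559, FP=81+240=321, FN=177+158=335 → 1118/1774 = 0.6302
  2: TP=415, FP=74+158=232, FN=259+240=499 → 830/1561 = 0.5317
Weighted-F1 score = Σ (supportᵢ/N)·F1 scoreᵢ with N=2393: (585/2393)·0.5927 + (894/2393)·0.6302 + (914/2393)·0.5317 = 0.583

0.583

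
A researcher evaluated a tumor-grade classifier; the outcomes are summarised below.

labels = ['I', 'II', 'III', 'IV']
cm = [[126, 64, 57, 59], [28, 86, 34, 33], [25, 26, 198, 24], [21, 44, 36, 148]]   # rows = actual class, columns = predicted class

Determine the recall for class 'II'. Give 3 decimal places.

0.475

Take TP from the diagonal, FP from the rest of the 'II' prediction marginal, FN from the rest of the 'II' actual marginal.
recall = TP/(TP+FN).
II: TP=86, FN=28+34+33=95 → 86/181 = 0.4751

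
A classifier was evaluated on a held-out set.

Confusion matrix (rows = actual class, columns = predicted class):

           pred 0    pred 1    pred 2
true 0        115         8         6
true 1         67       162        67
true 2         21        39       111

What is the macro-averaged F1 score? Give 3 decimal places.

0.653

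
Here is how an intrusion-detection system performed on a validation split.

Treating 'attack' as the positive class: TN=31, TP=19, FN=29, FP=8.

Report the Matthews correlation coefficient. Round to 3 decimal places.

MCC = (TP·TN − FP·FN) / √((TP+FP)(TP+FN)(TN+FP)(TN+FN))
Numerator = 19·31 − 8·29 = 357
Denominator = √(27·48·39·60) = √3032640 = 1741.4477
MCC = 357 / 1741.4477 = 0.205

0.205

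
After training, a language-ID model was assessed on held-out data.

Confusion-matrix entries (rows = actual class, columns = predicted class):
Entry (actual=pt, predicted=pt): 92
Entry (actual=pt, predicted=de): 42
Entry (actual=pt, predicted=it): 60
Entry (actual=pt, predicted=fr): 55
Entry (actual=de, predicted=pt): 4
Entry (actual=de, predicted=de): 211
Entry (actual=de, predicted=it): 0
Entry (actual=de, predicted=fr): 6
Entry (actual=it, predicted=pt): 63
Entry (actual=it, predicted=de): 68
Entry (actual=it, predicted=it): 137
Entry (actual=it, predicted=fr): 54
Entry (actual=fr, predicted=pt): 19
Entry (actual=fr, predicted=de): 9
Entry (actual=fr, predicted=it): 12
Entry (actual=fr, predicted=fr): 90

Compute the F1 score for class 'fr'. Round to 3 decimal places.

F1 score = 2·TP/(2·TP+FP+FN).
fr: TP=90, FP=55+6+54=115, FN=19+9+12=40 → 180/335 = 0.5373

0.537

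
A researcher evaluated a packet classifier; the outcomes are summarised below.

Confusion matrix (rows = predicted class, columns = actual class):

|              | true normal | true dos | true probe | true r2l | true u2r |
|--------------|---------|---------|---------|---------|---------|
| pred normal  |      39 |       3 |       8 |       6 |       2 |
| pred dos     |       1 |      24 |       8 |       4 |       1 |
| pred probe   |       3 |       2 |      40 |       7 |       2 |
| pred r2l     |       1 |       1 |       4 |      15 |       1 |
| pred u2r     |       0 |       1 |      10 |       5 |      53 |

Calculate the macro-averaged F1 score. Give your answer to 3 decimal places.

0.688

Per-class F1 score (2·TP/(2·TP+FP+FN)):
  normal: TP=39, FP=3+8+6+2=19, FN=1+3+1+0=5 → 78/102 = 0.7647
  dos: TP=24, FP=1+8+4+1=14, FN=3+2+1+1=7 → 48/69 = 0.6957
  probe: TP=40, FP=3+2+7+2=14, FN=8+8+4+10=30 → 80/124 = 0.6452
  r2l: TP=15, FP=1+1+4+1=7, FN=6+4+7+5=22 → 30/59 = 0.5085
  u2r: TP=53, FP=0+1+10+5=16, FN=2+1+2+1=6 → 106/128 = 0.8281
Macro-F1 score = mean = (0.7647 + 0.6957 + 0.6452 + 0.5085 + 0.8281) / 5 = 0.688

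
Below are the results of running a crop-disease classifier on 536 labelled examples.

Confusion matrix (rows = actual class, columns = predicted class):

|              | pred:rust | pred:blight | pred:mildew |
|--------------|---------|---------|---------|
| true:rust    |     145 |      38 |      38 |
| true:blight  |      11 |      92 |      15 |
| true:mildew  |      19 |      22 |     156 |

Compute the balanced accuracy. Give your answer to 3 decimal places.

0.743

Balanced accuracy = mean of per-class recall.
  rust: recall = 145/221 = 0.6561
  blight: recall = 92/118 = 0.7797
  mildew: recall = 156/197 = 0.7919
Mean = (0.6561 + 0.7797 + 0.7919) / 3 = 0.743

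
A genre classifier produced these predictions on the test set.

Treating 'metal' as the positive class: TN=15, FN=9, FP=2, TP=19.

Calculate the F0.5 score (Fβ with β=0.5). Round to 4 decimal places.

Fβ = (1+β²)·TP / ((1+β²)·TP + β²·FN + FP), with β²=1/4
= 1.25·19 / (1.25·19 + 0.25·9 + 2) = 0.8482

0.8482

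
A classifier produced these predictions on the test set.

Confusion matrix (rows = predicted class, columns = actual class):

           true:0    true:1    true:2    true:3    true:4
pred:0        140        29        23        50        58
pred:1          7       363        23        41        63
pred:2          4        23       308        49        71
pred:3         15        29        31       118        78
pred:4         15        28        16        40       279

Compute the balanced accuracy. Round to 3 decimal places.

Balanced accuracy = mean of per-class recall.
  0: recall = 140/181 = 0.7735
  1: recall = 363/472 = 0.7691
  2: recall = 308/401 = 0.7681
  3: recall = 118/298 = 0.3960
  4: recall = 279/549 = 0.5082
Mean = (0.7735 + 0.7691 + 0.7681 + 0.3960 + 0.5082) / 5 = 0.643

0.643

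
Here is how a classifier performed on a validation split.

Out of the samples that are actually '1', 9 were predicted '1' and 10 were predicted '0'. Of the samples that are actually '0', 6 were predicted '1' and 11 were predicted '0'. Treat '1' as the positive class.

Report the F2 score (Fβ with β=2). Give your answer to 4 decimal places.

Fβ = (1+β²)·TP / ((1+β²)·TP + β²·FN + FP), with β²=4
= 5·9 / (5·9 + 4·10 + 6) = 0.4945

0.4945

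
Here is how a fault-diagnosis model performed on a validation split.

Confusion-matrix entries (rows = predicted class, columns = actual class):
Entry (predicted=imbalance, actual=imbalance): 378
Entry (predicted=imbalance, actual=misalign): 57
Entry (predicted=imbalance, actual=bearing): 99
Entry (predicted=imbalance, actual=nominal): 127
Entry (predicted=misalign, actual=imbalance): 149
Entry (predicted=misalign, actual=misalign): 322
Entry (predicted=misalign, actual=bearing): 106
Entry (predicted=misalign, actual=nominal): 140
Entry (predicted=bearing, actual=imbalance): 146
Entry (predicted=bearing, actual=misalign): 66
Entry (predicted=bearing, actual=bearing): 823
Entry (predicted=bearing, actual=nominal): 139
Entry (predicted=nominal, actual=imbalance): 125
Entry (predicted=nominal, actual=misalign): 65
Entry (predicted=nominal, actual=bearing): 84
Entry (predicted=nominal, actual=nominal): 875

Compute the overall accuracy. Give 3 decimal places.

Accuracy = trace / total = (378+322+823+875=2398) / 3701 = 2398/3701 = 0.648

0.648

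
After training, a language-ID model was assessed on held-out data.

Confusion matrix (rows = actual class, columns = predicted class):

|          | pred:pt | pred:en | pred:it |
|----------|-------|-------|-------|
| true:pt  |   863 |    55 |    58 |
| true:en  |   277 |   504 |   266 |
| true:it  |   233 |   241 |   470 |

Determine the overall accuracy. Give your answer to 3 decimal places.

0.619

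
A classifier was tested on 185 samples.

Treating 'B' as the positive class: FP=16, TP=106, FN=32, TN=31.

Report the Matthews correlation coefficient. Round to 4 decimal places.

0.3929

MCC = (TP·TN − FP·FN) / √((TP+FP)(TP+FN)(TN+FP)(TN+FN))
Numerator = 106·31 − 16·32 = 2774
Denominator = √(122·138·47·63) = √49851396 = 7060.5521
MCC = 2774 / 7060.5521 = 0.3929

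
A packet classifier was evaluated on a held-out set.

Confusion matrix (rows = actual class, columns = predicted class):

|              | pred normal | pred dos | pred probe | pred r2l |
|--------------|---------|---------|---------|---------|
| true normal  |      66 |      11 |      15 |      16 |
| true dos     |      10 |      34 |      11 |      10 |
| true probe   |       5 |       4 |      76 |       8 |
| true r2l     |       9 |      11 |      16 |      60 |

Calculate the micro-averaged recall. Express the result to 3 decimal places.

0.652

Micro-averaging pools counts across classes: ΣTP=236, ΣFP=126, ΣFN=126.
Micro-recall = TP/(TP+FN) on pooled counts = 0.652 (equals overall accuracy in single-label multiclass).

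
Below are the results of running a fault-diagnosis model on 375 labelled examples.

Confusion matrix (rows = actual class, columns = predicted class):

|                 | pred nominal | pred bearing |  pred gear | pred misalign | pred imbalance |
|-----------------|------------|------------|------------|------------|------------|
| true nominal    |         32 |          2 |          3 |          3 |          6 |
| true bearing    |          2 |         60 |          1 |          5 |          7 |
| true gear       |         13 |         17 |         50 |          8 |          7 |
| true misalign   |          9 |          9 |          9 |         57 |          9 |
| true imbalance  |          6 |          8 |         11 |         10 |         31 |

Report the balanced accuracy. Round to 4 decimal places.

0.6209

Balanced accuracy = mean of per-class recall.
  nominal: recall = 32/46 = 0.69565
  bearing: recall = 60/75 = 0.80000
  gear: recall = 50/95 = 0.52632
  misalign: recall = 57/93 = 0.61290
  imbalance: recall = 31/66 = 0.46970
Mean = (0.69565 + 0.80000 + 0.52632 + 0.61290 + 0.46970) / 5 = 0.6209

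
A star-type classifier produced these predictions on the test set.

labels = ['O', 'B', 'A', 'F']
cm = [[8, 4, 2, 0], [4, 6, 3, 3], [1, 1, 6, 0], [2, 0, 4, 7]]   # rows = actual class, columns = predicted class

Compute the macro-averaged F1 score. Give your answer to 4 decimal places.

Per-class F1 score (2·TP/(2·TP+FP+FN)):
  O: TP=8, FP=4+1+2=7, FN=4+2+0=6 → 16/29 = 0.55172
  B: TP=6, FP=4+1+0=5, FN=4+3+3=10 → 12/27 = 0.44444
  A: TP=6, FP=2+3+4=9, FN=1+1+0=2 → 12/23 = 0.52174
  F: TP=7, FP=0+3+0=3, FN=2+0+4=6 → 14/23 = 0.60870
Macro-F1 score = mean = (0.55172 + 0.44444 + 0.52174 + 0.60870) / 4 = 0.5317

0.5317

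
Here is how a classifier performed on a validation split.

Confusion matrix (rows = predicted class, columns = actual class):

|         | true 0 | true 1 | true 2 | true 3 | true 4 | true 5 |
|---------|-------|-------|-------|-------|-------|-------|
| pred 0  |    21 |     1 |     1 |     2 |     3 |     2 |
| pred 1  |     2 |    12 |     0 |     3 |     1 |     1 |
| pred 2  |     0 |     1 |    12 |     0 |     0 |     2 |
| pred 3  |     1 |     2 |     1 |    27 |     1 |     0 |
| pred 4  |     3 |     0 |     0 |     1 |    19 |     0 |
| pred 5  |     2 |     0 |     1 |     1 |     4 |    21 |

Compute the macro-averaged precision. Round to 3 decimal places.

0.754

Per-class precision (TP/(TP+FP)):
  0: TP=21, FP=1+1+2+3+2=9 → 21/30 = 0.7000
  1: TP=12, FP=2+0+3+1+1=7 → 12/19 = 0.6316
  2: TP=12, FP=0+1+0+0+2=3 → 12/15 = 0.8000
  3: TP=27, FP=1+2+1+1+0=5 → 27/32 = 0.8438
  4: TP=19, FP=3+0+0+1+0=4 → 19/23 = 0.8261
  5: TP=21, FP=2+0+1+1+4=8 → 21/29 = 0.7241
Macro-precision = mean = (0.7000 + 0.6316 + 0.8000 + 0.8438 + 0.8261 + 0.7241) / 6 = 0.754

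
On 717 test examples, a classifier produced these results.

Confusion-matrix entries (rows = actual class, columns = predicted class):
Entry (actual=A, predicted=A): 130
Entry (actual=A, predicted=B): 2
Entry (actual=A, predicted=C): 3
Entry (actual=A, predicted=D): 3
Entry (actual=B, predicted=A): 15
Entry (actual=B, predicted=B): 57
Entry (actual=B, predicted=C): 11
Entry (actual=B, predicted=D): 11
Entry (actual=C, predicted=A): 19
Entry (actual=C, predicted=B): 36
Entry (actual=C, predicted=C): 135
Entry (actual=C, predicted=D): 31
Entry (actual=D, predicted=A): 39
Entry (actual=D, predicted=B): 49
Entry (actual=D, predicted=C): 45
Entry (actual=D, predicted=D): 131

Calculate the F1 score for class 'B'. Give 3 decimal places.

0.479

F1 score = 2·TP/(2·TP+FP+FN).
B: TP=57, FP=2+36+49=87, FN=15+11+11=37 → 114/238 = 0.4790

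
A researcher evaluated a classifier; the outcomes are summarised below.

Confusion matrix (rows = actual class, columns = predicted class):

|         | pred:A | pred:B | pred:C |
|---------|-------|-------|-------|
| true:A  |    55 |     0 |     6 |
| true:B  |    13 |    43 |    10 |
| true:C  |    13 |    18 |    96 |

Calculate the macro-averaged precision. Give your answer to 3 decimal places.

0.747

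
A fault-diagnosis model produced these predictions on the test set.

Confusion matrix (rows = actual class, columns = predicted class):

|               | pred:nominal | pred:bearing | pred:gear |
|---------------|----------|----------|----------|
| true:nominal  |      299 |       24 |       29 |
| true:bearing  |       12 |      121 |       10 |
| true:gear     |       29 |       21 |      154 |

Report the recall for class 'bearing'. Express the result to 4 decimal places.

0.8462

recall = TP/(TP+FN).
bearing: TP=121, FN=12+10=22 → 121/143 = 0.84615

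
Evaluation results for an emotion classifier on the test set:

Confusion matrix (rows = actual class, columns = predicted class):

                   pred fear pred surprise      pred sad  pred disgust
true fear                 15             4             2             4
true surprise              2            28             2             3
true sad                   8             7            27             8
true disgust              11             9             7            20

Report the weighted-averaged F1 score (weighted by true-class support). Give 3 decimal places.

Per-class F1 score (2·TP/(2·TP+FP+FN)):
  fear: TP=15, FP=2+8+11=21, FN=4+2+4=10 → 30/61 = 0.4918
  surprise: TP=28, FP=4+7+9=20, FN=2+2+3=7 → 56/83 = 0.6747
  sad: TP=27, FP=2+2+7=11, FN=8+7+8=23 → 54/88 = 0.6136
  disgust: TP=20, FP=4+3+8=15, FN=11+9+7=27 → 40/82 = 0.4878
Weighted-F1 score = Σ (supportᵢ/N)·F1 scoreᵢ with N=157: (25/157)·0.4918 + (35/157)·0.6747 + (50/157)·0.6136 + (47/157)·0.4878 = 0.570

0.570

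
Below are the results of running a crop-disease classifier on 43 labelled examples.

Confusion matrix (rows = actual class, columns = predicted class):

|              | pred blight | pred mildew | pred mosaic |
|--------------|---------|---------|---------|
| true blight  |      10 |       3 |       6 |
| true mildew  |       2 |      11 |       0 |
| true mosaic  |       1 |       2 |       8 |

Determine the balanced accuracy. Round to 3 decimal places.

Balanced accuracy = mean of per-class recall.
  blight: recall = 10/19 = 0.5263
  mildew: recall = 11/13 = 0.8462
  mosaic: recall = 8/11 = 0.7273
Mean = (0.5263 + 0.8462 + 0.7273) / 3 = 0.700

0.700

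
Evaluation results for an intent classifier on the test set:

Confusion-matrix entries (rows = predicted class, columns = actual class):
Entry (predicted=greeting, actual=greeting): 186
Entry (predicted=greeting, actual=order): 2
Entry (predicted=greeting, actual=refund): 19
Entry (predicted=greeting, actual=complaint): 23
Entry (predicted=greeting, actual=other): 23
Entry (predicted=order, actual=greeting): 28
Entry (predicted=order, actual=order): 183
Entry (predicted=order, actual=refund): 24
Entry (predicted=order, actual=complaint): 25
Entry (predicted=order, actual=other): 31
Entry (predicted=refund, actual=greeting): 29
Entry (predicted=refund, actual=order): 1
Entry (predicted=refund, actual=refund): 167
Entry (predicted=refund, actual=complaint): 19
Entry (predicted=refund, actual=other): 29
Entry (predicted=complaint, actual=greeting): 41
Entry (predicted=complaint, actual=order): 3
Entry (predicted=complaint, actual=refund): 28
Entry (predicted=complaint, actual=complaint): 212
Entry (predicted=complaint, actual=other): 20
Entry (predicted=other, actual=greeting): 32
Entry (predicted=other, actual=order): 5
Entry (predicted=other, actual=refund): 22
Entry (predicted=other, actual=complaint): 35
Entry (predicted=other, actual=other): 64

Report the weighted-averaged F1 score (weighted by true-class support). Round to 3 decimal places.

Per-class F1 score (2·TP/(2·TP+FP+FN)):
  greeting: TP=186, FP=2+19+23+23=67, FN=28+29+41+32=130 → 372/569 = 0.6538
  order: TP=183, FP=28+24+25+31=108, FN=2+1+3+5=11 → 366/485 = 0.7546
  refund: TP=167, FP=29+1+19+29=78, FN=19+24+28+22=93 → 334/505 = 0.6614
  complaint: TP=212, FP=41+3+28+20=92, FN=23+25+19+35=102 → 424/618 = 0.6861
  other: TP=64, FP=32+5+22+35=94, FN=23+31+29+20=103 → 128/325 = 0.3938
Weighted-F1 score = Σ (supportᵢ/N)·F1 scoreᵢ with N=1251: (316/1251)·0.6538 + (194/1251)·0.7546 + (260/1251)·0.6614 + (314/1251)·0.6861 + (167/1251)·0.3938 = 0.644

0.644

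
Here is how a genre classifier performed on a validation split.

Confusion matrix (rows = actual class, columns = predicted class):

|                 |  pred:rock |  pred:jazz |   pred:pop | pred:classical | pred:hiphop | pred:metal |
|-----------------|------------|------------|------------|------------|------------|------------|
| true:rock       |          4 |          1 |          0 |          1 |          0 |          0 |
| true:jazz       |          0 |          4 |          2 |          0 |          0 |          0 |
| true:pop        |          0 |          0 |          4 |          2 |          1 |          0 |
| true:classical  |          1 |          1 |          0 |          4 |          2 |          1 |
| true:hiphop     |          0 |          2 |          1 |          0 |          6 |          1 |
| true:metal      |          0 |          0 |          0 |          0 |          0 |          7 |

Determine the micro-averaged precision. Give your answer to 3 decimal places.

0.644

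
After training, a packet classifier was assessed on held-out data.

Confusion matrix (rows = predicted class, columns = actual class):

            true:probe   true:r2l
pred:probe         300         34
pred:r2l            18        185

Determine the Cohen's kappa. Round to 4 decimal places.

0.7972

Observed agreement pₒ = trace/N = 485/537 = 0.90317
Expected agreement pₑ = Σ (rowᵢ·colᵢ)/N² = (318·334 + 219·203)/537² = 0.52249
κ = (pₒ − pₑ)/(1 − pₑ) = (0.90317 − 0.52249)/(1 − 0.52249) = 0.7972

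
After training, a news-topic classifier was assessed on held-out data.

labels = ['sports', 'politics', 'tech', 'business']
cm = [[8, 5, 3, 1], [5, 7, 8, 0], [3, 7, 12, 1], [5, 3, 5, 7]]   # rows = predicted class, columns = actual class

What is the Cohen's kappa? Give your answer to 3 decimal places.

0.230

Observed agreement pₒ = trace/N = 34/80 = 0.4250
Expected agreement pₑ = Σ (rowᵢ·colᵢ)/N² = (21·17 + 22·20 + 28·23 + 9·20)/80² = 0.2533
κ = (pₒ − pₑ)/(1 − pₑ) = (0.4250 − 0.2533)/(1 − 0.2533) = 0.230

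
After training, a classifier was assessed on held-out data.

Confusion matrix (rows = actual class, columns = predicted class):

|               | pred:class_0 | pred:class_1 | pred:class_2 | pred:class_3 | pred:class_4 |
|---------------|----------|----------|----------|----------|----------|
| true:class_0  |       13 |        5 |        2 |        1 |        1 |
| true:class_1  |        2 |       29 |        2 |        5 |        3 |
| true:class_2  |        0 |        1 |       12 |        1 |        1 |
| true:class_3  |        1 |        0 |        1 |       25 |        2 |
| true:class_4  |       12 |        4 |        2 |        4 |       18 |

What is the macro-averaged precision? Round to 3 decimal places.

Per-class precision (TP/(TP+FP)):
  class_0: TP=13, FP=2+0+1+12=15 → 13/28 = 0.4643
  class_1: TP=29, FP=5+1+0+4=10 → 29/39 = 0.7436
  class_2: TP=12, FP=2+2+1+2=7 → 12/19 = 0.6316
  class_3: TP=25, FP=1+5+1+4=11 → 25/36 = 0.6944
  class_4: TP=18, FP=1+3+1+2=7 → 18/25 = 0.7200
Macro-precision = mean = (0.4643 + 0.7436 + 0.6316 + 0.6944 + 0.7200) / 5 = 0.651

0.651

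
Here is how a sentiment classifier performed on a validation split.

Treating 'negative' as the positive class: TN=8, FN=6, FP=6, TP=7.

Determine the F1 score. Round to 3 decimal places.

0.538

Precision = TP/(TP+FP) = 7/13 = 0.5385
Recall = TP/(TP+FN) = 7/13 = 0.5385
F1 = 2·TP/(2·TP+FP+FN) = 14/26 = 0.538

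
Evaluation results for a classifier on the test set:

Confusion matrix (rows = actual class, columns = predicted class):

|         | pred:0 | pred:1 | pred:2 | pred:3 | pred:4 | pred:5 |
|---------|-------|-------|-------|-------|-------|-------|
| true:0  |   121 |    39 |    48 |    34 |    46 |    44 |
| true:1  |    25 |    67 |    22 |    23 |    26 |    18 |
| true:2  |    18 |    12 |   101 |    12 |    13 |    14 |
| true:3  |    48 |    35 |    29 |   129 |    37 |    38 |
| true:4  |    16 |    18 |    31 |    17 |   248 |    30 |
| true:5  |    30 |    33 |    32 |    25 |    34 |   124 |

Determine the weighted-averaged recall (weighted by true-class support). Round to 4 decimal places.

Per-class recall (TP/(TP+FN)):
  0: TP=121, FN=39+48+34+46+44=211 → 121/332 = 0.36446
  1: TP=67, FN=25+22+23+26+18=114 → 67/181 = 0.37017
  2: TP=101, FN=18+12+12+13+14=69 → 101/170 = 0.59412
  3: TP=129, FN=48+35+29+37+38=187 → 129/316 = 0.40823
  4: TP=248, FN=16+18+31+17+30=112 → 248/360 = 0.68889
  5: TP=124, FN=30+33+32+25+34=154 → 124/278 = 0.44604
Weighted-recall = Σ (supportᵢ/N)·recallᵢ with N=1637: (332/1637)·0.36446 + (181/1637)·0.37017 + (170/1637)·0.59412 + (316/1637)·0.40823 + (360/1637)·0.68889 + (278/1637)·0.44604 = 0.4826

0.4826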